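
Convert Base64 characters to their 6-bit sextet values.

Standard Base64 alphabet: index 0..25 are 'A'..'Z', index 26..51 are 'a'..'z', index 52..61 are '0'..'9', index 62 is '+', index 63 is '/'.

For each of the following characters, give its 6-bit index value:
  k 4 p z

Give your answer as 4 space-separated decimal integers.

'k': a..z range, 26 + ord('k') − ord('a') = 36
'4': 0..9 range, 52 + ord('4') − ord('0') = 56
'p': a..z range, 26 + ord('p') − ord('a') = 41
'z': a..z range, 26 + ord('z') − ord('a') = 51

Answer: 36 56 41 51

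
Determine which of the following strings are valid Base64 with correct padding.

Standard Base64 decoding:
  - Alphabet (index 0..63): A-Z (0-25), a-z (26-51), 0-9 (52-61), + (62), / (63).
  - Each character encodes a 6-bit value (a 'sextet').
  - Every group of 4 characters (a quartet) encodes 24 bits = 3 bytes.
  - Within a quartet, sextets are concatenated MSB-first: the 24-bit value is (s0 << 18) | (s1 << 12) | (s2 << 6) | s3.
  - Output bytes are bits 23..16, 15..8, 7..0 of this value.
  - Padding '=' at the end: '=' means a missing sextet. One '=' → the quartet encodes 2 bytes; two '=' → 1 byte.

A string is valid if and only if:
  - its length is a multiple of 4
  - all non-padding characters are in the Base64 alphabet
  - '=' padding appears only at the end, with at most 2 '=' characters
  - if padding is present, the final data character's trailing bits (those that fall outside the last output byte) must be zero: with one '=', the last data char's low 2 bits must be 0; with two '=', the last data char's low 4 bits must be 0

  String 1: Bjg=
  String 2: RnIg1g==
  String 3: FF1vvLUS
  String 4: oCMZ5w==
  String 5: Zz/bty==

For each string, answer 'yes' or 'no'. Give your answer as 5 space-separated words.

Answer: yes yes yes yes no

Derivation:
String 1: 'Bjg=' → valid
String 2: 'RnIg1g==' → valid
String 3: 'FF1vvLUS' → valid
String 4: 'oCMZ5w==' → valid
String 5: 'Zz/bty==' → invalid (bad trailing bits)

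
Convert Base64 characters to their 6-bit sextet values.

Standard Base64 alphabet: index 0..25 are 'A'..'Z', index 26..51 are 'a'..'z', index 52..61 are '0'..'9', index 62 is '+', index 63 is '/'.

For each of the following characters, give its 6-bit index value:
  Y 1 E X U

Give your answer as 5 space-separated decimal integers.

'Y': A..Z range, ord('Y') − ord('A') = 24
'1': 0..9 range, 52 + ord('1') − ord('0') = 53
'E': A..Z range, ord('E') − ord('A') = 4
'X': A..Z range, ord('X') − ord('A') = 23
'U': A..Z range, ord('U') − ord('A') = 20

Answer: 24 53 4 23 20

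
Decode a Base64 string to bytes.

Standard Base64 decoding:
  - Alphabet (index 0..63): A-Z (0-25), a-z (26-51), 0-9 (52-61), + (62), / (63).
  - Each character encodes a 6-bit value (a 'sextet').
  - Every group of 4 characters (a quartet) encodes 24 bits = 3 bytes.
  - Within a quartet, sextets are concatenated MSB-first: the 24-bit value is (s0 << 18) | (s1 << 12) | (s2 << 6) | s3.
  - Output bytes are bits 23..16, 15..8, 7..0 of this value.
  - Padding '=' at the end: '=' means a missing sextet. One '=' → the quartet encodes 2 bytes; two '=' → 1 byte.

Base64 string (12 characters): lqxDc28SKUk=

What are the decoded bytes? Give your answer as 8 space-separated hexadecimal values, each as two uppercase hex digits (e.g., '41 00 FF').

After char 0 ('l'=37): chars_in_quartet=1 acc=0x25 bytes_emitted=0
After char 1 ('q'=42): chars_in_quartet=2 acc=0x96A bytes_emitted=0
After char 2 ('x'=49): chars_in_quartet=3 acc=0x25AB1 bytes_emitted=0
After char 3 ('D'=3): chars_in_quartet=4 acc=0x96AC43 -> emit 96 AC 43, reset; bytes_emitted=3
After char 4 ('c'=28): chars_in_quartet=1 acc=0x1C bytes_emitted=3
After char 5 ('2'=54): chars_in_quartet=2 acc=0x736 bytes_emitted=3
After char 6 ('8'=60): chars_in_quartet=3 acc=0x1CDBC bytes_emitted=3
After char 7 ('S'=18): chars_in_quartet=4 acc=0x736F12 -> emit 73 6F 12, reset; bytes_emitted=6
After char 8 ('K'=10): chars_in_quartet=1 acc=0xA bytes_emitted=6
After char 9 ('U'=20): chars_in_quartet=2 acc=0x294 bytes_emitted=6
After char 10 ('k'=36): chars_in_quartet=3 acc=0xA524 bytes_emitted=6
Padding '=': partial quartet acc=0xA524 -> emit 29 49; bytes_emitted=8

Answer: 96 AC 43 73 6F 12 29 49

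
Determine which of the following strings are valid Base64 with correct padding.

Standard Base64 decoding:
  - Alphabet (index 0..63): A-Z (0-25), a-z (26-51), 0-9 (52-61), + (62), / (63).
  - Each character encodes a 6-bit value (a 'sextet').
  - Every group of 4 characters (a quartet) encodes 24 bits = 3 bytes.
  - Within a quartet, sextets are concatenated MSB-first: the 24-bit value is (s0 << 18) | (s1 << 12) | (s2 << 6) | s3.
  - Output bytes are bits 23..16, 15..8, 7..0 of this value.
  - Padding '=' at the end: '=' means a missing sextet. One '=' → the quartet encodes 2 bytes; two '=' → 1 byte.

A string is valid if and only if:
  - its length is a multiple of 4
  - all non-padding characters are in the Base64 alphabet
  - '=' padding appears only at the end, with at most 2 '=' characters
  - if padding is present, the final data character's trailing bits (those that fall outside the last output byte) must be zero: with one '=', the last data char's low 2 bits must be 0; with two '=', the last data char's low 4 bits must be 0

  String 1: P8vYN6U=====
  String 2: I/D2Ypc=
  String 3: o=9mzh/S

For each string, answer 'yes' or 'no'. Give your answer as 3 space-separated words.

String 1: 'P8vYN6U=====' → invalid (5 pad chars (max 2))
String 2: 'I/D2Ypc=' → valid
String 3: 'o=9mzh/S' → invalid (bad char(s): ['=']; '=' in middle)

Answer: no yes no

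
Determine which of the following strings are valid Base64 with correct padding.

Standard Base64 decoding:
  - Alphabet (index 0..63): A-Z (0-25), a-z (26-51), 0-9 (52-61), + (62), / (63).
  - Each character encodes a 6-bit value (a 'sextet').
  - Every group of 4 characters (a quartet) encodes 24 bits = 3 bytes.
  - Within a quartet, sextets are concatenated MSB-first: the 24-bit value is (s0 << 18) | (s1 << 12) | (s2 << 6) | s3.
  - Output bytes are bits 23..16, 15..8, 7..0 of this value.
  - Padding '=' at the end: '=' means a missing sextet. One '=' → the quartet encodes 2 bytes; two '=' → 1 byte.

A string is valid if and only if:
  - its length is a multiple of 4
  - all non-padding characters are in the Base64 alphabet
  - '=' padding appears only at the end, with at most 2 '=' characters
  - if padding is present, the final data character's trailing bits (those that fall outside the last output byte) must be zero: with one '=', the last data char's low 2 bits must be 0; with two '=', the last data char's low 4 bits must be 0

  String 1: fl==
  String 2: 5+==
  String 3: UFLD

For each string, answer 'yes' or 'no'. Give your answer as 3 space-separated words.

String 1: 'fl==' → invalid (bad trailing bits)
String 2: '5+==' → invalid (bad trailing bits)
String 3: 'UFLD' → valid

Answer: no no yes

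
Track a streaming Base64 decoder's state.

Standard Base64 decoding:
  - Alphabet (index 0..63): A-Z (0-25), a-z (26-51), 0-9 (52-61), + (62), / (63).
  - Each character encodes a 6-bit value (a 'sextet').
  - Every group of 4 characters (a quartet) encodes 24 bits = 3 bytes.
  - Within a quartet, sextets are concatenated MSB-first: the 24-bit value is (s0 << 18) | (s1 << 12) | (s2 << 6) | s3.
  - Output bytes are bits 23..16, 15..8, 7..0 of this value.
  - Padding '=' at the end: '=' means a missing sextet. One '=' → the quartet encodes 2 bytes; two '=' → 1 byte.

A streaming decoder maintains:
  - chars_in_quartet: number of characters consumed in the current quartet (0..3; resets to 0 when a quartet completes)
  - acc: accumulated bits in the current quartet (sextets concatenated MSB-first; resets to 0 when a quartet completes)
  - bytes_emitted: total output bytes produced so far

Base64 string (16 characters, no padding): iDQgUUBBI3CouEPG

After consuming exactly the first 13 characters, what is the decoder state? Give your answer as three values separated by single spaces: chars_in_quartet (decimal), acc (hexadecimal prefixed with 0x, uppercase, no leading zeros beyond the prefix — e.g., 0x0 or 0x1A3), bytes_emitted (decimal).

Answer: 1 0x2E 9

Derivation:
After char 0 ('i'=34): chars_in_quartet=1 acc=0x22 bytes_emitted=0
After char 1 ('D'=3): chars_in_quartet=2 acc=0x883 bytes_emitted=0
After char 2 ('Q'=16): chars_in_quartet=3 acc=0x220D0 bytes_emitted=0
After char 3 ('g'=32): chars_in_quartet=4 acc=0x883420 -> emit 88 34 20, reset; bytes_emitted=3
After char 4 ('U'=20): chars_in_quartet=1 acc=0x14 bytes_emitted=3
After char 5 ('U'=20): chars_in_quartet=2 acc=0x514 bytes_emitted=3
After char 6 ('B'=1): chars_in_quartet=3 acc=0x14501 bytes_emitted=3
After char 7 ('B'=1): chars_in_quartet=4 acc=0x514041 -> emit 51 40 41, reset; bytes_emitted=6
After char 8 ('I'=8): chars_in_quartet=1 acc=0x8 bytes_emitted=6
After char 9 ('3'=55): chars_in_quartet=2 acc=0x237 bytes_emitted=6
After char 10 ('C'=2): chars_in_quartet=3 acc=0x8DC2 bytes_emitted=6
After char 11 ('o'=40): chars_in_quartet=4 acc=0x2370A8 -> emit 23 70 A8, reset; bytes_emitted=9
After char 12 ('u'=46): chars_in_quartet=1 acc=0x2E bytes_emitted=9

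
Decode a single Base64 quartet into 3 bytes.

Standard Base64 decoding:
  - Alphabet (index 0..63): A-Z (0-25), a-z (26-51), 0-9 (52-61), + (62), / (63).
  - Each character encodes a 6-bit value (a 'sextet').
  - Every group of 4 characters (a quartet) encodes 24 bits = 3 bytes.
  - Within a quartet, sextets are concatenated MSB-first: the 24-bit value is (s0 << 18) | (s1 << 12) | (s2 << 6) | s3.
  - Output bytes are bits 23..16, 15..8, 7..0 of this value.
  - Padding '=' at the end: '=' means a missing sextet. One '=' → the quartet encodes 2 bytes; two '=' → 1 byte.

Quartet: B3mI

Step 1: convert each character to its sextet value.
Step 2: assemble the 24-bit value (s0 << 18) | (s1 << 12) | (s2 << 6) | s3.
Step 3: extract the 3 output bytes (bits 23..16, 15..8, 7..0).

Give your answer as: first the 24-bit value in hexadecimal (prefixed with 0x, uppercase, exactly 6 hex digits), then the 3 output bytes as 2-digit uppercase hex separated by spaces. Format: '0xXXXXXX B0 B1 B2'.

Sextets: B=1, 3=55, m=38, I=8
24-bit: (1<<18) | (55<<12) | (38<<6) | 8
      = 0x040000 | 0x037000 | 0x000980 | 0x000008
      = 0x077988
Bytes: (v>>16)&0xFF=07, (v>>8)&0xFF=79, v&0xFF=88

Answer: 0x077988 07 79 88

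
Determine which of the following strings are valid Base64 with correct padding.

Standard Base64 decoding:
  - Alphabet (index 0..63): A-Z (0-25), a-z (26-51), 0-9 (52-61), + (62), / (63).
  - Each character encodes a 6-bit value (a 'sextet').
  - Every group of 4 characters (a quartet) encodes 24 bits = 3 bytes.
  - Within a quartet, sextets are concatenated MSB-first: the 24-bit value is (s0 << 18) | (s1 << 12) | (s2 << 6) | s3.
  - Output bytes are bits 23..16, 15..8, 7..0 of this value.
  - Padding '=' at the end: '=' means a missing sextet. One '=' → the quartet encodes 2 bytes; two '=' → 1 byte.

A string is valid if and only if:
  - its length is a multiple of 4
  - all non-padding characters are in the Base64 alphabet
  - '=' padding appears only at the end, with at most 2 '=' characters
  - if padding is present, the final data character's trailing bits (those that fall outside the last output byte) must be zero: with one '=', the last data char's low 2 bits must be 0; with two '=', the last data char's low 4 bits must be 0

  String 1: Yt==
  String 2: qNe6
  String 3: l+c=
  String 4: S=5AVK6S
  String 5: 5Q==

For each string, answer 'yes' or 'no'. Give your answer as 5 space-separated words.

String 1: 'Yt==' → invalid (bad trailing bits)
String 2: 'qNe6' → valid
String 3: 'l+c=' → valid
String 4: 'S=5AVK6S' → invalid (bad char(s): ['=']; '=' in middle)
String 5: '5Q==' → valid

Answer: no yes yes no yes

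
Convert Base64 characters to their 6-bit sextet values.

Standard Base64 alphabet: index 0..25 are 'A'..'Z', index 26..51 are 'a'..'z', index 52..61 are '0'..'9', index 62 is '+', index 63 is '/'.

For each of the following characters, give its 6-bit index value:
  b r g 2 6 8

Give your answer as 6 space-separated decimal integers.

Answer: 27 43 32 54 58 60

Derivation:
'b': a..z range, 26 + ord('b') − ord('a') = 27
'r': a..z range, 26 + ord('r') − ord('a') = 43
'g': a..z range, 26 + ord('g') − ord('a') = 32
'2': 0..9 range, 52 + ord('2') − ord('0') = 54
'6': 0..9 range, 52 + ord('6') − ord('0') = 58
'8': 0..9 range, 52 + ord('8') − ord('0') = 60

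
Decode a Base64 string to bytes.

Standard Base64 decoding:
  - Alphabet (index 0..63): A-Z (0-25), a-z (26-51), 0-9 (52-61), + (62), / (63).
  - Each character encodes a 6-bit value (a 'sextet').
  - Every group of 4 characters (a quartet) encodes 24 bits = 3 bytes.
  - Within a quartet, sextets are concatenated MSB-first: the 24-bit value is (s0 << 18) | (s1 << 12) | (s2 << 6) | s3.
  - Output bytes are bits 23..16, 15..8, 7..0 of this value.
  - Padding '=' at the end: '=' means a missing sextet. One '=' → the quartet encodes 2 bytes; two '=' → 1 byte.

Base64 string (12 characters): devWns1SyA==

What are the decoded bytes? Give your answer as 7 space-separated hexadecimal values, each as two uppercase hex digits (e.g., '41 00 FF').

Answer: 75 EB D6 9E CD 52 C8

Derivation:
After char 0 ('d'=29): chars_in_quartet=1 acc=0x1D bytes_emitted=0
After char 1 ('e'=30): chars_in_quartet=2 acc=0x75E bytes_emitted=0
After char 2 ('v'=47): chars_in_quartet=3 acc=0x1D7AF bytes_emitted=0
After char 3 ('W'=22): chars_in_quartet=4 acc=0x75EBD6 -> emit 75 EB D6, reset; bytes_emitted=3
After char 4 ('n'=39): chars_in_quartet=1 acc=0x27 bytes_emitted=3
After char 5 ('s'=44): chars_in_quartet=2 acc=0x9EC bytes_emitted=3
After char 6 ('1'=53): chars_in_quartet=3 acc=0x27B35 bytes_emitted=3
After char 7 ('S'=18): chars_in_quartet=4 acc=0x9ECD52 -> emit 9E CD 52, reset; bytes_emitted=6
After char 8 ('y'=50): chars_in_quartet=1 acc=0x32 bytes_emitted=6
After char 9 ('A'=0): chars_in_quartet=2 acc=0xC80 bytes_emitted=6
Padding '==': partial quartet acc=0xC80 -> emit C8; bytes_emitted=7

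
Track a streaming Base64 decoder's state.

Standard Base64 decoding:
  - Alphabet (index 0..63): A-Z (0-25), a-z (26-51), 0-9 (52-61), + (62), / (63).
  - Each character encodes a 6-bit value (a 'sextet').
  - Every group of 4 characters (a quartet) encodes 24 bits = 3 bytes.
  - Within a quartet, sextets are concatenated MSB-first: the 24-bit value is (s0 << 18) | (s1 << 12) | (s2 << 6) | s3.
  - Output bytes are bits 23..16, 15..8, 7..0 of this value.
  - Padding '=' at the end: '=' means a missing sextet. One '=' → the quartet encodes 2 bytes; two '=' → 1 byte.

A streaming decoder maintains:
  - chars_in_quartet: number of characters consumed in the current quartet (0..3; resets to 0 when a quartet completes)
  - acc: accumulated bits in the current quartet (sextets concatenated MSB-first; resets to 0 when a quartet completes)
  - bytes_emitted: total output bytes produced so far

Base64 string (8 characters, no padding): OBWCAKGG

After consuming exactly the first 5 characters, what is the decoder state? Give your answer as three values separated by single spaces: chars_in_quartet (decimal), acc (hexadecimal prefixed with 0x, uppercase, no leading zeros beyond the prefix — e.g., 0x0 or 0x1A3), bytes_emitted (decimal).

After char 0 ('O'=14): chars_in_quartet=1 acc=0xE bytes_emitted=0
After char 1 ('B'=1): chars_in_quartet=2 acc=0x381 bytes_emitted=0
After char 2 ('W'=22): chars_in_quartet=3 acc=0xE056 bytes_emitted=0
After char 3 ('C'=2): chars_in_quartet=4 acc=0x381582 -> emit 38 15 82, reset; bytes_emitted=3
After char 4 ('A'=0): chars_in_quartet=1 acc=0x0 bytes_emitted=3

Answer: 1 0x0 3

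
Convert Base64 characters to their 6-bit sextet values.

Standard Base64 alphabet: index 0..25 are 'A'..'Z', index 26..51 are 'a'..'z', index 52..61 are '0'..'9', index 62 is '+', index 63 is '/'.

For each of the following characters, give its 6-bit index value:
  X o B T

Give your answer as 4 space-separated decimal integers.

'X': A..Z range, ord('X') − ord('A') = 23
'o': a..z range, 26 + ord('o') − ord('a') = 40
'B': A..Z range, ord('B') − ord('A') = 1
'T': A..Z range, ord('T') − ord('A') = 19

Answer: 23 40 1 19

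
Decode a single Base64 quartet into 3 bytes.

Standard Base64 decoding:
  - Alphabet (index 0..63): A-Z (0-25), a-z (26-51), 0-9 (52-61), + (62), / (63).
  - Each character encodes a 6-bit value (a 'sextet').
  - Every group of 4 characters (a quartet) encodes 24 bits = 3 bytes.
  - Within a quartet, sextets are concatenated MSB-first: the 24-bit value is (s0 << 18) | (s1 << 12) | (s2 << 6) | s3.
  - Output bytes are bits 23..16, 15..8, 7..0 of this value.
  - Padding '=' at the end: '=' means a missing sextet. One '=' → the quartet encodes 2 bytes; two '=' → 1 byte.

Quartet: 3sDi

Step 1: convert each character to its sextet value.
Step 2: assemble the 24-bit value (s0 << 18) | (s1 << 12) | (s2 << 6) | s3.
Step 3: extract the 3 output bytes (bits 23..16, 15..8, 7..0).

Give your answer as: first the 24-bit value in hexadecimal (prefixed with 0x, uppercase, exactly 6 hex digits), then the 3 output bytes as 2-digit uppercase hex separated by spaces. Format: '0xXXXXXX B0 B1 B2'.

Sextets: 3=55, s=44, D=3, i=34
24-bit: (55<<18) | (44<<12) | (3<<6) | 34
      = 0xDC0000 | 0x02C000 | 0x0000C0 | 0x000022
      = 0xDEC0E2
Bytes: (v>>16)&0xFF=DE, (v>>8)&0xFF=C0, v&0xFF=E2

Answer: 0xDEC0E2 DE C0 E2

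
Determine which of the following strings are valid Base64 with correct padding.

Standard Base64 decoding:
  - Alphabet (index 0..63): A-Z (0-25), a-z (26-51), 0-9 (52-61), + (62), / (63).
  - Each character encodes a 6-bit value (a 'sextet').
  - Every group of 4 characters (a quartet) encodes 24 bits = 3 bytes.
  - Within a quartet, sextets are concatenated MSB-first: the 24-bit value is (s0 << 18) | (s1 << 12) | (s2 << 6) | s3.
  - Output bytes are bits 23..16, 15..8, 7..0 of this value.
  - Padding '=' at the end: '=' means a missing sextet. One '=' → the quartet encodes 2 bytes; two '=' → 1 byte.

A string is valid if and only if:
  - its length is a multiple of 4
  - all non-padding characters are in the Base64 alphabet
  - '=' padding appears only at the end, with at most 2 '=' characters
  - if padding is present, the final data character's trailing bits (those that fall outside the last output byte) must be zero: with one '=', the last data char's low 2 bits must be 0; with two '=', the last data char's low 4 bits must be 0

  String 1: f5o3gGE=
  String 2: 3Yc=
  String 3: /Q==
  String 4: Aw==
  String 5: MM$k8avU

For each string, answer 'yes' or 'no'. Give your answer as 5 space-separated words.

Answer: yes yes yes yes no

Derivation:
String 1: 'f5o3gGE=' → valid
String 2: '3Yc=' → valid
String 3: '/Q==' → valid
String 4: 'Aw==' → valid
String 5: 'MM$k8avU' → invalid (bad char(s): ['$'])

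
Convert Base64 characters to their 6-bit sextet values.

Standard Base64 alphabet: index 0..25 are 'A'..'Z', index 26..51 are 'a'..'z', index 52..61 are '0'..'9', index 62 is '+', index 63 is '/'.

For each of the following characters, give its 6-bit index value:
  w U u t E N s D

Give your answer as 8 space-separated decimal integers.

'w': a..z range, 26 + ord('w') − ord('a') = 48
'U': A..Z range, ord('U') − ord('A') = 20
'u': a..z range, 26 + ord('u') − ord('a') = 46
't': a..z range, 26 + ord('t') − ord('a') = 45
'E': A..Z range, ord('E') − ord('A') = 4
'N': A..Z range, ord('N') − ord('A') = 13
's': a..z range, 26 + ord('s') − ord('a') = 44
'D': A..Z range, ord('D') − ord('A') = 3

Answer: 48 20 46 45 4 13 44 3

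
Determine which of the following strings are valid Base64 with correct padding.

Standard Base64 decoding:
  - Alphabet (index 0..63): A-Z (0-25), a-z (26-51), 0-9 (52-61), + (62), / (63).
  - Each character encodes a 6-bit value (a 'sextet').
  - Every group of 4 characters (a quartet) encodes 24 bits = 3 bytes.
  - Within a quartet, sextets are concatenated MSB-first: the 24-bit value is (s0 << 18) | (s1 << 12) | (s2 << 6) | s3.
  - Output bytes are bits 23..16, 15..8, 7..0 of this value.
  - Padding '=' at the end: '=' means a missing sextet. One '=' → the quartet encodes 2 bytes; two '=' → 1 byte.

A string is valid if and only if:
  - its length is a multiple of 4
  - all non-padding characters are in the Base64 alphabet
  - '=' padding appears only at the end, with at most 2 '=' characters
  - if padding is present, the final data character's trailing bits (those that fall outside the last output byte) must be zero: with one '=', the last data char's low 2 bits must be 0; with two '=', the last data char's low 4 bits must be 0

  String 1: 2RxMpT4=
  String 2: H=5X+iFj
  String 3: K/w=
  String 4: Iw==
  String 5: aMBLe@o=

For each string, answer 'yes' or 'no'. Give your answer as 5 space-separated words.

Answer: yes no yes yes no

Derivation:
String 1: '2RxMpT4=' → valid
String 2: 'H=5X+iFj' → invalid (bad char(s): ['=']; '=' in middle)
String 3: 'K/w=' → valid
String 4: 'Iw==' → valid
String 5: 'aMBLe@o=' → invalid (bad char(s): ['@'])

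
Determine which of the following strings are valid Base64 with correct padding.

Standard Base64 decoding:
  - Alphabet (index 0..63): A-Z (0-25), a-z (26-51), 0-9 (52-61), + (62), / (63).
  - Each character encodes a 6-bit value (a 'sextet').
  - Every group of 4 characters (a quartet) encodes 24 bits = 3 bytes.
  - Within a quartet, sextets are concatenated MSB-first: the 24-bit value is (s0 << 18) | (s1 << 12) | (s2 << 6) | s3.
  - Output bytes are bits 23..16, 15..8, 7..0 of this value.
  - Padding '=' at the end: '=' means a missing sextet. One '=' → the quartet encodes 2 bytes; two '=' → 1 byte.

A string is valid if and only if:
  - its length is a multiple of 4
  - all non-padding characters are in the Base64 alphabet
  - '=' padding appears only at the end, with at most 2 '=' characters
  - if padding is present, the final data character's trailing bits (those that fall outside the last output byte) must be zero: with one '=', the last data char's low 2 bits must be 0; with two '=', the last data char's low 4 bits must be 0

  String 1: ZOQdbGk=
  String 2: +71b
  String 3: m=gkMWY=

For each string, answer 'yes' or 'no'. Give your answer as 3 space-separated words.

String 1: 'ZOQdbGk=' → valid
String 2: '+71b' → valid
String 3: 'm=gkMWY=' → invalid (bad char(s): ['=']; '=' in middle)

Answer: yes yes no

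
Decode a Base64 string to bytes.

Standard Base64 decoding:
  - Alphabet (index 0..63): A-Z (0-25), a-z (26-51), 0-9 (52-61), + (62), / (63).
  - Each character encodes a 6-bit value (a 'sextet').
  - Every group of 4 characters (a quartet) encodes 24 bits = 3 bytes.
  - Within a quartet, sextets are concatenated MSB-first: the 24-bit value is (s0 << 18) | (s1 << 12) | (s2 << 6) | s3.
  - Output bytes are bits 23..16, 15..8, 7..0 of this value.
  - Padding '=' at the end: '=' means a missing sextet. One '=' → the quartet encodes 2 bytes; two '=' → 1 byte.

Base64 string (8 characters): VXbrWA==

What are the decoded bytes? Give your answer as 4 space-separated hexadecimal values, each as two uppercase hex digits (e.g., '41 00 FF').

Answer: 55 76 EB 58

Derivation:
After char 0 ('V'=21): chars_in_quartet=1 acc=0x15 bytes_emitted=0
After char 1 ('X'=23): chars_in_quartet=2 acc=0x557 bytes_emitted=0
After char 2 ('b'=27): chars_in_quartet=3 acc=0x155DB bytes_emitted=0
After char 3 ('r'=43): chars_in_quartet=4 acc=0x5576EB -> emit 55 76 EB, reset; bytes_emitted=3
After char 4 ('W'=22): chars_in_quartet=1 acc=0x16 bytes_emitted=3
After char 5 ('A'=0): chars_in_quartet=2 acc=0x580 bytes_emitted=3
Padding '==': partial quartet acc=0x580 -> emit 58; bytes_emitted=4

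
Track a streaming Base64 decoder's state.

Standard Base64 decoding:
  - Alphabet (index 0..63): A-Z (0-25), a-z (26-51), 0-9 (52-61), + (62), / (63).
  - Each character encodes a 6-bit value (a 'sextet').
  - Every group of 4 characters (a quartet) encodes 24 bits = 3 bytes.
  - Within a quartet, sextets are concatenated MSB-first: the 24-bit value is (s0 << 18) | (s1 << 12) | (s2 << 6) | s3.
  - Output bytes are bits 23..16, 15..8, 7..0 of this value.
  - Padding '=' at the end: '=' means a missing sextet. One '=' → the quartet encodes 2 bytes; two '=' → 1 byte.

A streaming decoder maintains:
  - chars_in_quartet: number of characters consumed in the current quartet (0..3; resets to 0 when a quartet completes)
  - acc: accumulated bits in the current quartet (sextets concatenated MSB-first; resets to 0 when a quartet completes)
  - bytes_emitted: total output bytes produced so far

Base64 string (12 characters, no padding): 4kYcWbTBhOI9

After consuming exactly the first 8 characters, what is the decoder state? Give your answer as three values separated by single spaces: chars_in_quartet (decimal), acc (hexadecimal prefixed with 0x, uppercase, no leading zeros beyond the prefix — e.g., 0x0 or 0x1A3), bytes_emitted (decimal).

After char 0 ('4'=56): chars_in_quartet=1 acc=0x38 bytes_emitted=0
After char 1 ('k'=36): chars_in_quartet=2 acc=0xE24 bytes_emitted=0
After char 2 ('Y'=24): chars_in_quartet=3 acc=0x38918 bytes_emitted=0
After char 3 ('c'=28): chars_in_quartet=4 acc=0xE2461C -> emit E2 46 1C, reset; bytes_emitted=3
After char 4 ('W'=22): chars_in_quartet=1 acc=0x16 bytes_emitted=3
After char 5 ('b'=27): chars_in_quartet=2 acc=0x59B bytes_emitted=3
After char 6 ('T'=19): chars_in_quartet=3 acc=0x166D3 bytes_emitted=3
After char 7 ('B'=1): chars_in_quartet=4 acc=0x59B4C1 -> emit 59 B4 C1, reset; bytes_emitted=6

Answer: 0 0x0 6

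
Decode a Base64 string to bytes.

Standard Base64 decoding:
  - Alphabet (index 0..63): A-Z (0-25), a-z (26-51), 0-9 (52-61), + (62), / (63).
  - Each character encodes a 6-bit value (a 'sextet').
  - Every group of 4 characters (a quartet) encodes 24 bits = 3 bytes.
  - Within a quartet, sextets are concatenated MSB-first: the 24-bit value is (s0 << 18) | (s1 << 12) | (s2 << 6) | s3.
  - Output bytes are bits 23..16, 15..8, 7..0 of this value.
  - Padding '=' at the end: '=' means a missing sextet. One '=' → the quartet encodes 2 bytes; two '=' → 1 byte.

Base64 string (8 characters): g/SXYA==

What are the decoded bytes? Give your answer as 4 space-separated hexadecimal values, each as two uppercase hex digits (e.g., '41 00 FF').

Answer: 83 F4 97 60

Derivation:
After char 0 ('g'=32): chars_in_quartet=1 acc=0x20 bytes_emitted=0
After char 1 ('/'=63): chars_in_quartet=2 acc=0x83F bytes_emitted=0
After char 2 ('S'=18): chars_in_quartet=3 acc=0x20FD2 bytes_emitted=0
After char 3 ('X'=23): chars_in_quartet=4 acc=0x83F497 -> emit 83 F4 97, reset; bytes_emitted=3
After char 4 ('Y'=24): chars_in_quartet=1 acc=0x18 bytes_emitted=3
After char 5 ('A'=0): chars_in_quartet=2 acc=0x600 bytes_emitted=3
Padding '==': partial quartet acc=0x600 -> emit 60; bytes_emitted=4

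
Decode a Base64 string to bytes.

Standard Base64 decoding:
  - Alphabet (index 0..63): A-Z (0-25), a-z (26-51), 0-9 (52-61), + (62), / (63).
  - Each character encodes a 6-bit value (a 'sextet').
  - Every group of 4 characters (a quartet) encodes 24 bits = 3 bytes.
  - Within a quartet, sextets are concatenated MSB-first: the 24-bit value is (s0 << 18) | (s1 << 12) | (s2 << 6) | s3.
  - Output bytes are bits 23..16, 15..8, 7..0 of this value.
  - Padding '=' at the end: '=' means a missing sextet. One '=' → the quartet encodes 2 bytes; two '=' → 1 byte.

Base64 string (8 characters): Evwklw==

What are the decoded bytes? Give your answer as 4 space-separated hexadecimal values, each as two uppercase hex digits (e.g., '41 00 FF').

After char 0 ('E'=4): chars_in_quartet=1 acc=0x4 bytes_emitted=0
After char 1 ('v'=47): chars_in_quartet=2 acc=0x12F bytes_emitted=0
After char 2 ('w'=48): chars_in_quartet=3 acc=0x4BF0 bytes_emitted=0
After char 3 ('k'=36): chars_in_quartet=4 acc=0x12FC24 -> emit 12 FC 24, reset; bytes_emitted=3
After char 4 ('l'=37): chars_in_quartet=1 acc=0x25 bytes_emitted=3
After char 5 ('w'=48): chars_in_quartet=2 acc=0x970 bytes_emitted=3
Padding '==': partial quartet acc=0x970 -> emit 97; bytes_emitted=4

Answer: 12 FC 24 97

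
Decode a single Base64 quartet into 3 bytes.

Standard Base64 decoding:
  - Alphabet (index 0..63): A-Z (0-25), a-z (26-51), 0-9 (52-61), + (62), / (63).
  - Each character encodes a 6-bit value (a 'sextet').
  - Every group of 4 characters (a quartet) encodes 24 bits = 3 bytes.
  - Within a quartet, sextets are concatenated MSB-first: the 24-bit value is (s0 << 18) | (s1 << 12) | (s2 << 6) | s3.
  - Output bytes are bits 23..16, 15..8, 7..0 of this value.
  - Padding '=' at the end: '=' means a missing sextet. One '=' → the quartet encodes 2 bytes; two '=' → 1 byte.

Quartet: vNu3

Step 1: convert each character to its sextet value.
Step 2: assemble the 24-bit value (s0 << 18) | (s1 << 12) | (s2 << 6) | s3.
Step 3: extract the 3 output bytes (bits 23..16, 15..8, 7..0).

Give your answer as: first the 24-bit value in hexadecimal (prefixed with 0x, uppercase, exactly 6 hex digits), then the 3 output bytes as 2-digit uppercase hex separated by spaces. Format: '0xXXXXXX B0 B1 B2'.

Sextets: v=47, N=13, u=46, 3=55
24-bit: (47<<18) | (13<<12) | (46<<6) | 55
      = 0xBC0000 | 0x00D000 | 0x000B80 | 0x000037
      = 0xBCDBB7
Bytes: (v>>16)&0xFF=BC, (v>>8)&0xFF=DB, v&0xFF=B7

Answer: 0xBCDBB7 BC DB B7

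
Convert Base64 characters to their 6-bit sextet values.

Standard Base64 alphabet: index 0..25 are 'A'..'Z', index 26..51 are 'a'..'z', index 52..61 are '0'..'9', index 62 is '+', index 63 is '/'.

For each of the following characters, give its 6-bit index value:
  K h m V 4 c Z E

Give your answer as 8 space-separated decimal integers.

'K': A..Z range, ord('K') − ord('A') = 10
'h': a..z range, 26 + ord('h') − ord('a') = 33
'm': a..z range, 26 + ord('m') − ord('a') = 38
'V': A..Z range, ord('V') − ord('A') = 21
'4': 0..9 range, 52 + ord('4') − ord('0') = 56
'c': a..z range, 26 + ord('c') − ord('a') = 28
'Z': A..Z range, ord('Z') − ord('A') = 25
'E': A..Z range, ord('E') − ord('A') = 4

Answer: 10 33 38 21 56 28 25 4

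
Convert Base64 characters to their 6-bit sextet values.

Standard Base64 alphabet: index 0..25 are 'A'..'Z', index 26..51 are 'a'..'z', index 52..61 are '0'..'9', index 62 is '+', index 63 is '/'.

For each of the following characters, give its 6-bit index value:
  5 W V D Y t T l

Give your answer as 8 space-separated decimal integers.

Answer: 57 22 21 3 24 45 19 37

Derivation:
'5': 0..9 range, 52 + ord('5') − ord('0') = 57
'W': A..Z range, ord('W') − ord('A') = 22
'V': A..Z range, ord('V') − ord('A') = 21
'D': A..Z range, ord('D') − ord('A') = 3
'Y': A..Z range, ord('Y') − ord('A') = 24
't': a..z range, 26 + ord('t') − ord('a') = 45
'T': A..Z range, ord('T') − ord('A') = 19
'l': a..z range, 26 + ord('l') − ord('a') = 37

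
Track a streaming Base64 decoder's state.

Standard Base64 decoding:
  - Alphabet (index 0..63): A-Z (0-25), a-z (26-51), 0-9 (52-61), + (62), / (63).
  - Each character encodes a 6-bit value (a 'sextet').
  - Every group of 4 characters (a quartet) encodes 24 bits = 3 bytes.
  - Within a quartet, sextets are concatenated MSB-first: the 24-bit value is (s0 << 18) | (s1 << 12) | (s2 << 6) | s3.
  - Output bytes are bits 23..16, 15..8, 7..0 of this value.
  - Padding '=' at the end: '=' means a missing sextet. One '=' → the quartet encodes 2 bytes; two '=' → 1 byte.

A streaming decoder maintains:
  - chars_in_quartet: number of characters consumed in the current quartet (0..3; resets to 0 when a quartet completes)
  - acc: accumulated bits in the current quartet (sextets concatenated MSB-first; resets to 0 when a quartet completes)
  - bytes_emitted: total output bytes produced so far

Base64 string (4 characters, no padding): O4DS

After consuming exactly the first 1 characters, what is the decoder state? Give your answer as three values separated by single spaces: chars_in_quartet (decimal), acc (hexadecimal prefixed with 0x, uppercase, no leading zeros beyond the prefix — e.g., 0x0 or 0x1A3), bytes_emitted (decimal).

After char 0 ('O'=14): chars_in_quartet=1 acc=0xE bytes_emitted=0

Answer: 1 0xE 0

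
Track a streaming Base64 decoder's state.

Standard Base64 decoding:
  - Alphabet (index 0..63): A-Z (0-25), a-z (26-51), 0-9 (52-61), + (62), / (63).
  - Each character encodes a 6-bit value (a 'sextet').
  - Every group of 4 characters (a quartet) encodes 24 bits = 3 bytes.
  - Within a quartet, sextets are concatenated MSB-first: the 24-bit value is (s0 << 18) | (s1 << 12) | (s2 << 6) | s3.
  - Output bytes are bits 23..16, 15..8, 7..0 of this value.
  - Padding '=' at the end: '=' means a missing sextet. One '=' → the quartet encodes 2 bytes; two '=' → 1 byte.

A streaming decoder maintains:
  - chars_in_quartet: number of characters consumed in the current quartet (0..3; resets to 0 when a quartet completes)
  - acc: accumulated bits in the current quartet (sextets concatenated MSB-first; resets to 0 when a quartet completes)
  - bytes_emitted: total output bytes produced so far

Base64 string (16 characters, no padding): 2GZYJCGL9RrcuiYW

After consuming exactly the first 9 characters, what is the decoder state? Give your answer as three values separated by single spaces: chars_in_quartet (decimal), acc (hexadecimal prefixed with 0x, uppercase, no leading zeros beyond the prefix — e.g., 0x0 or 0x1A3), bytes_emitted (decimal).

Answer: 1 0x3D 6

Derivation:
After char 0 ('2'=54): chars_in_quartet=1 acc=0x36 bytes_emitted=0
After char 1 ('G'=6): chars_in_quartet=2 acc=0xD86 bytes_emitted=0
After char 2 ('Z'=25): chars_in_quartet=3 acc=0x36199 bytes_emitted=0
After char 3 ('Y'=24): chars_in_quartet=4 acc=0xD86658 -> emit D8 66 58, reset; bytes_emitted=3
After char 4 ('J'=9): chars_in_quartet=1 acc=0x9 bytes_emitted=3
After char 5 ('C'=2): chars_in_quartet=2 acc=0x242 bytes_emitted=3
After char 6 ('G'=6): chars_in_quartet=3 acc=0x9086 bytes_emitted=3
After char 7 ('L'=11): chars_in_quartet=4 acc=0x24218B -> emit 24 21 8B, reset; bytes_emitted=6
After char 8 ('9'=61): chars_in_quartet=1 acc=0x3D bytes_emitted=6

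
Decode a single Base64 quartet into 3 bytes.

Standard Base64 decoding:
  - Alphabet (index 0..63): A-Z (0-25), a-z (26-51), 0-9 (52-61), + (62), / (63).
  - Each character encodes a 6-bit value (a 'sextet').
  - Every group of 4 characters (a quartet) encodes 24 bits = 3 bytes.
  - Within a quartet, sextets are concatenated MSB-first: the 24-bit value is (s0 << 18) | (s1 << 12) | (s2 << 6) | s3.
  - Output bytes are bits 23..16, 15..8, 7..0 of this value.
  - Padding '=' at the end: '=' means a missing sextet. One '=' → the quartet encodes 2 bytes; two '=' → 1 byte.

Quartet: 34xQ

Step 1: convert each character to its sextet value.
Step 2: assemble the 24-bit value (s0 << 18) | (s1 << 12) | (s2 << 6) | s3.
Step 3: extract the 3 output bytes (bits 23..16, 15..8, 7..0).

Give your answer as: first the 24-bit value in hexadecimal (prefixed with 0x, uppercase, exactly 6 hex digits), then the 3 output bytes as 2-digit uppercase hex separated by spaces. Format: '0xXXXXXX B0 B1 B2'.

Answer: 0xDF8C50 DF 8C 50

Derivation:
Sextets: 3=55, 4=56, x=49, Q=16
24-bit: (55<<18) | (56<<12) | (49<<6) | 16
      = 0xDC0000 | 0x038000 | 0x000C40 | 0x000010
      = 0xDF8C50
Bytes: (v>>16)&0xFF=DF, (v>>8)&0xFF=8C, v&0xFF=50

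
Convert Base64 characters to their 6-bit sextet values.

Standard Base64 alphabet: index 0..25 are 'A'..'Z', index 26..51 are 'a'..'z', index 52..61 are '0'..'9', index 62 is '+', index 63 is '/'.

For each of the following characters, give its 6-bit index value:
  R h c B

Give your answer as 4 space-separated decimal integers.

'R': A..Z range, ord('R') − ord('A') = 17
'h': a..z range, 26 + ord('h') − ord('a') = 33
'c': a..z range, 26 + ord('c') − ord('a') = 28
'B': A..Z range, ord('B') − ord('A') = 1

Answer: 17 33 28 1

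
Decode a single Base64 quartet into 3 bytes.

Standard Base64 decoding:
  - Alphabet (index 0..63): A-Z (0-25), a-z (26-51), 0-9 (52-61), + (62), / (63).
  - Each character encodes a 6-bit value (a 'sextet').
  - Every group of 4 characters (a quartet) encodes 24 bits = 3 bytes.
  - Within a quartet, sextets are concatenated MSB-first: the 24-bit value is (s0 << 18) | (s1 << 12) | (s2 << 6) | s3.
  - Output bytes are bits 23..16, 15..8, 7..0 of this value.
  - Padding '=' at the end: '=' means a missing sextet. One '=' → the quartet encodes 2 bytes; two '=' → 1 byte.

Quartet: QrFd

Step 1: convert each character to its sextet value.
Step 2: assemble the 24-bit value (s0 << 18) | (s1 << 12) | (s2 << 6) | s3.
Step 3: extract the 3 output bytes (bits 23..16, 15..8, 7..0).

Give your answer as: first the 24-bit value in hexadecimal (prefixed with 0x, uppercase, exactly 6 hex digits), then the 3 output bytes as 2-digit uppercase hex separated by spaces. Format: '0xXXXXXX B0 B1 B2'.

Answer: 0x42B15D 42 B1 5D

Derivation:
Sextets: Q=16, r=43, F=5, d=29
24-bit: (16<<18) | (43<<12) | (5<<6) | 29
      = 0x400000 | 0x02B000 | 0x000140 | 0x00001D
      = 0x42B15D
Bytes: (v>>16)&0xFF=42, (v>>8)&0xFF=B1, v&0xFF=5D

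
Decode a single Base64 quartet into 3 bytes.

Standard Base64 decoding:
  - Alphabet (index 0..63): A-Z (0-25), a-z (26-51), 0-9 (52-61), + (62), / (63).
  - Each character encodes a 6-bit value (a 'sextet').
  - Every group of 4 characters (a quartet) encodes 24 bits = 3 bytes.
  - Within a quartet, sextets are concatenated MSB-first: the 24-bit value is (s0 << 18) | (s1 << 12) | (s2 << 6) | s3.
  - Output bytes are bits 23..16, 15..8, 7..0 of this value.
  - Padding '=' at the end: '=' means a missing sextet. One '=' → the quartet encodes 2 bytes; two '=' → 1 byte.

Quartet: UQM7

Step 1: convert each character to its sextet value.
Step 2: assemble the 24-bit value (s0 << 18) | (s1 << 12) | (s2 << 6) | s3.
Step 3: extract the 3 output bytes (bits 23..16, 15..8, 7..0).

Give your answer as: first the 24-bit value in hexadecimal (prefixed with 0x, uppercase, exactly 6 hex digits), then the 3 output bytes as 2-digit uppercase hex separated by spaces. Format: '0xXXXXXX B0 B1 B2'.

Answer: 0x51033B 51 03 3B

Derivation:
Sextets: U=20, Q=16, M=12, 7=59
24-bit: (20<<18) | (16<<12) | (12<<6) | 59
      = 0x500000 | 0x010000 | 0x000300 | 0x00003B
      = 0x51033B
Bytes: (v>>16)&0xFF=51, (v>>8)&0xFF=03, v&0xFF=3B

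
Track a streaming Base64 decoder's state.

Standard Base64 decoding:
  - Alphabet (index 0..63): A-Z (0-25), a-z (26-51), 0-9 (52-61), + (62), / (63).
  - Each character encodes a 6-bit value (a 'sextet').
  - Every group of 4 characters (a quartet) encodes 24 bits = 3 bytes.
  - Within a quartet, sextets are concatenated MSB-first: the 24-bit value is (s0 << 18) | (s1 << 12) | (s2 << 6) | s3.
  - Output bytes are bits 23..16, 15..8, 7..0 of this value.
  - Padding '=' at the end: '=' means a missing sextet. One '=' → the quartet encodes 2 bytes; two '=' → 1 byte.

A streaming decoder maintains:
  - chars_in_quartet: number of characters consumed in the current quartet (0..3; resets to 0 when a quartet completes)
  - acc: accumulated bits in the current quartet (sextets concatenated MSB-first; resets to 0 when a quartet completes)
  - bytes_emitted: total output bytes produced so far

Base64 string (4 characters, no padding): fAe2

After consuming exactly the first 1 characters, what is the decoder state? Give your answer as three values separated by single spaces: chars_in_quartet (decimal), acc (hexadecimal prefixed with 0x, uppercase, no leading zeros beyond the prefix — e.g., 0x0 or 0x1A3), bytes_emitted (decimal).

Answer: 1 0x1F 0

Derivation:
After char 0 ('f'=31): chars_in_quartet=1 acc=0x1F bytes_emitted=0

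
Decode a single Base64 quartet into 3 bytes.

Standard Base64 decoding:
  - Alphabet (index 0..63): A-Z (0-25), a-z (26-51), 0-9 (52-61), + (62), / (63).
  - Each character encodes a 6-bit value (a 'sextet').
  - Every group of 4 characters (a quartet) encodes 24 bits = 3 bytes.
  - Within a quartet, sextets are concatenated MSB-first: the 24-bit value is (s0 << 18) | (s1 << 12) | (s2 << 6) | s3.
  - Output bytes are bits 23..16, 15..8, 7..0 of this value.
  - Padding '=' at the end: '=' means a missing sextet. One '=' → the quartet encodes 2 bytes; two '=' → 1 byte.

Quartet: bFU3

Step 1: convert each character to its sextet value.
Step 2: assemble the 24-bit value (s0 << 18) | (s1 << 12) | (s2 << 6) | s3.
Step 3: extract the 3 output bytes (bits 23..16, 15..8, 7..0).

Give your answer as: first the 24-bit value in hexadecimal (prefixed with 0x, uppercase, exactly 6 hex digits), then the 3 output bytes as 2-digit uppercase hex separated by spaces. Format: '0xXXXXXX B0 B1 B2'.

Sextets: b=27, F=5, U=20, 3=55
24-bit: (27<<18) | (5<<12) | (20<<6) | 55
      = 0x6C0000 | 0x005000 | 0x000500 | 0x000037
      = 0x6C5537
Bytes: (v>>16)&0xFF=6C, (v>>8)&0xFF=55, v&0xFF=37

Answer: 0x6C5537 6C 55 37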